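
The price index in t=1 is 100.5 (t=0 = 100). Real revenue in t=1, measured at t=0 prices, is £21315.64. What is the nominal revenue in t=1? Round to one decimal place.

21422.2

Nominal = Real × (Index/100) = 21315.64 × (100.5/100)
        = 21315.64 × 1.005 = 21422.2182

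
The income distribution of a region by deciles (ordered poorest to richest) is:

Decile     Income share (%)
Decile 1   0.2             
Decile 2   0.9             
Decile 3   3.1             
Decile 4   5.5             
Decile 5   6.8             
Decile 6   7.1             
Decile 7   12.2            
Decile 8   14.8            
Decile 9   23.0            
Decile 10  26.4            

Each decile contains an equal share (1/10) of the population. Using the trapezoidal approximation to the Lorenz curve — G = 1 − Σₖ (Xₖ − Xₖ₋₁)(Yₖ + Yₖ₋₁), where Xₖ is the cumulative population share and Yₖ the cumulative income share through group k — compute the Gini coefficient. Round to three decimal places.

Cumulative income shares Yₖ: 0.0020, 0.0110, 0.0420, 0.0970, 0.1650, 0.2360, 0.3580, 0.5060, 0.7360, 1.0000
Σ (Xₖ−Xₖ₋₁)(Yₖ+Yₖ₋₁) = (1/10)(0.0020+0.0000) + (1/10)(0.0110+0.0020) + (1/10)(0.0420+0.0110) + (1/10)(0.0970+0.0420) + (1/10)(0.1650+0.0970) + (1/10)(0.2360+0.1650) + (1/10)(0.3580+0.2360) + (1/10)(0.5060+0.3580) + (1/10)(0.7360+0.5060) + (1/10)(1.0000+0.7360)
  = 0.0002 + 0.0013 + 0.0053 + 0.0139 + 0.0262 + 0.0401 + 0.0594 + 0.0864 + 0.1242 + 0.1736 = 0.5306
G = 1 − 0.5306 = 0.4694

0.469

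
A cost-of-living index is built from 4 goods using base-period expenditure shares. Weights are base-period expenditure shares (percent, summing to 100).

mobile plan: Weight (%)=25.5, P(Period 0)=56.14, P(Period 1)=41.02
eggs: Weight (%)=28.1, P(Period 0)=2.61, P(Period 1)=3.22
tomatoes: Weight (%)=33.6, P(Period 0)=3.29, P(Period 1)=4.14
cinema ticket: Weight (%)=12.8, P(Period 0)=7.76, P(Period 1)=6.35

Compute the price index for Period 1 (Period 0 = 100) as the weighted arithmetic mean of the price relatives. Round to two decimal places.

mobile plan: 25.5 × (41.02/56.14) = 25.5 × 0.730673 = 18.6322
eggs: 28.1 × (3.22/2.61) = 28.1 × 1.233716 = 34.6674
tomatoes: 33.6 × (4.14/3.29) = 33.6 × 1.258359 = 42.2809
cinema ticket: 12.8 × (6.35/7.76) = 12.8 × 0.818299 = 10.4742
Index = Σ wᵢ·(p₁ᵢ/p₀ᵢ) = 18.6322 + 34.6674 + 42.2809 + 10.4742 = 106.0547

106.05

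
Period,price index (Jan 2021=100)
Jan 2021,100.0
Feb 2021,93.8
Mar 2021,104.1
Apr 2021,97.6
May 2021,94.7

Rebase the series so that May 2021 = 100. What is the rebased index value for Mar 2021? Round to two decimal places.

Rebased(Mar 2021) = 104.1 / 94.7 × 100 = 109.9261

109.93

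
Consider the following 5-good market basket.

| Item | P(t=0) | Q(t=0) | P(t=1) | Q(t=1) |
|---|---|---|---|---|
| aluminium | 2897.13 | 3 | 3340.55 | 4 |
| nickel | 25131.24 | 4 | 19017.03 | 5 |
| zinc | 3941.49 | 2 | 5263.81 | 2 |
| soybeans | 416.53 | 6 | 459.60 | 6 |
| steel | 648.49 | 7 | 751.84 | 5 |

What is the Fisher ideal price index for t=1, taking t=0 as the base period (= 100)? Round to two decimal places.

83.73

Laspeyres component (base-period weights):
ΣP(t=1)Q(t=0) = 3340.55×3 + 19017.03×4 + 5263.81×2 + 459.60×6 + 751.84×7 = 10021.65 + 76068.12 + 10527.62 + 2757.6 + 5262.88 = 104637.87
ΣP(t=0)Q(t=0) = 2897.13×3 + 25131.24×4 + 3941.49×2 + 416.53×6 + 648.49×7 = 8691.39 + 100524.96 + 7882.98 + 2499.18 + 4539.43 = 124137.94
L = 104637.87 / 124137.94 × 100 = 84.2916
Paasche component (current-period weights):
ΣP(t=1)Q(t=1) = 3340.55×4 + 19017.03×5 + 5263.81×2 + 459.60×6 + 751.84×5 = 13362.2 + 95085.15 + 10527.62 + 2757.6 + 3759.2 = 125491.77
ΣP(t=0)Q(t=1) = 2897.13×4 + 25131.24×5 + 3941.49×2 + 416.53×6 + 648.49×5 = 11588.52 + 125656.2 + 7882.98 + 2499.18 + 3242.45 = 150869.33
P = 125491.77 / 150869.33 × 100 = 83.1791
Fisher = √(L × P) = √(84.2916 × 83.1791) = 83.7335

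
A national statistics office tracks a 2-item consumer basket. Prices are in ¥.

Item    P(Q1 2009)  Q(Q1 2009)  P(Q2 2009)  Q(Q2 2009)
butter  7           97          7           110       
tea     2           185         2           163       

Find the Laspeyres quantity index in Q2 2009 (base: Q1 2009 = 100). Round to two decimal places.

104.48

Laspeyres quantity index uses base-period prices as weights.
ΣP(Q1 2009)·Q(Q2 2009) = 7×110 + 2×163 = 770 + 326 = 1096
ΣP(Q1 2009)·Q(Q1 2009) = 7×97 + 2×185 = 679 + 370 = 1049
Index = 1096 / 1049 × 100 = 104.4805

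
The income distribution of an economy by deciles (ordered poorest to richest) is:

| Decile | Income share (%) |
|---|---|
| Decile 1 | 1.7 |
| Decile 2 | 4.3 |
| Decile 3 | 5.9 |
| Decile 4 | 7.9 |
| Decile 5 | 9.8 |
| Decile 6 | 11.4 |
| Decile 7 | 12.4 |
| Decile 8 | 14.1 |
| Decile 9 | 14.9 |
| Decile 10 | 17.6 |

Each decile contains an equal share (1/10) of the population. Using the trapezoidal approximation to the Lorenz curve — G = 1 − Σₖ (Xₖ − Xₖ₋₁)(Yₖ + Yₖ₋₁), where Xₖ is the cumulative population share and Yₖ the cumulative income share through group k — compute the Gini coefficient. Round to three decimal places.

Cumulative income shares Yₖ: 0.0170, 0.0600, 0.1190, 0.1980, 0.2960, 0.4100, 0.5340, 0.6750, 0.8240, 1.0000
Σ (Xₖ−Xₖ₋₁)(Yₖ+Yₖ₋₁) = (1/10)(0.0170+0.0000) + (1/10)(0.0600+0.0170) + (1/10)(0.1190+0.0600) + (1/10)(0.1980+0.1190) + (1/10)(0.2960+0.1980) + (1/10)(0.4100+0.2960) + (1/10)(0.5340+0.4100) + (1/10)(0.6750+0.5340) + (1/10)(0.8240+0.6750) + (1/10)(1.0000+0.8240)
  = 0.0017 + 0.0077 + 0.0179 + 0.0317 + 0.0494 + 0.0706 + 0.0944 + 0.1209 + 0.1499 + 0.1824 = 0.7266
G = 1 − 0.7266 = 0.2734

0.273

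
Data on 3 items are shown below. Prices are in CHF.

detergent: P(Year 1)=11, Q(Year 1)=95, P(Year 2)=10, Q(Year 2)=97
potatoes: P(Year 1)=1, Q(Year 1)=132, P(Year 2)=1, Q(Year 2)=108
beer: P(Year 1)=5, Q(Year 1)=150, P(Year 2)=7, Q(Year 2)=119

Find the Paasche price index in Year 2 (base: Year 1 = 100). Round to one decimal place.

108.0

Paasche price index uses current-period quantities as weights.
ΣP(Year 2)·Q(Year 2) = 10×97 + 1×108 + 7×119 = 970 + 108 + 833 = 1911
ΣP(Year 1)·Q(Year 2) = 11×97 + 1×108 + 5×119 = 1067 + 108 + 595 = 1770
Index = 1911 / 1770 × 100 = 107.9661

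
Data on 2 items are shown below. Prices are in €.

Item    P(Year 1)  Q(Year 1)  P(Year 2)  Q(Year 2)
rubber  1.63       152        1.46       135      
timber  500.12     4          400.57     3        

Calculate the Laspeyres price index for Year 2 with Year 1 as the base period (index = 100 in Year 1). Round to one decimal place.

81.1

Laspeyres price index uses base-period quantities as weights.
ΣP(Year 2)·Q(Year 1) = 1.46×152 + 400.57×4 = 221.92 + 1602.28 = 1824.2
ΣP(Year 1)·Q(Year 1) = 1.63×152 + 500.12×4 = 247.76 + 2000.48 = 2248.24
Index = 1824.2 / 2248.24 × 100 = 81.1390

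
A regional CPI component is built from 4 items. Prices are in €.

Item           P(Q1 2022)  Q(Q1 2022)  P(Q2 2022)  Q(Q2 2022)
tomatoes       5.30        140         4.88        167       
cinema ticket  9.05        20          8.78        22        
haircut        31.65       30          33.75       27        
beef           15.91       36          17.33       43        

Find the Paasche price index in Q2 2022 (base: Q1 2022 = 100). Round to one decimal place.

Paasche price index uses current-period quantities as weights.
ΣP(Q2 2022)·Q(Q2 2022) = 4.88×167 + 8.78×22 + 33.75×27 + 17.33×43 = 814.96 + 193.16 + 911.25 + 745.19 = 2664.56
ΣP(Q1 2022)·Q(Q2 2022) = 5.30×167 + 9.05×22 + 31.65×27 + 15.91×43 = 885.1 + 199.1 + 854.55 + 684.13 = 2622.88
Index = 2664.56 / 2622.88 × 100 = 101.5891

101.6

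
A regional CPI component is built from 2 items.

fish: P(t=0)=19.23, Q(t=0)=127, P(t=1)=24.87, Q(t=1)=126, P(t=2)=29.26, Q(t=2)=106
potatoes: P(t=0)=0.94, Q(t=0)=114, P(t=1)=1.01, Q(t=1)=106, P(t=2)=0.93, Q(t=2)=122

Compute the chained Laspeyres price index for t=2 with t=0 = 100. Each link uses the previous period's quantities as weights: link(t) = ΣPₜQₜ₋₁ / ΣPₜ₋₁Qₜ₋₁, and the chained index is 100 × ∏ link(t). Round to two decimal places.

Link t=0→t=1:
ΣP(t=1)Q(t=0) = 24.87×127 + 1.01×114 = 3158.49 + 115.14 = 3273.63
ΣP(t=0)Q(t=0) = 19.23×127 + 0.94×114 = 2442.21 + 107.16 = 2549.37
link = 3273.63/2549.37 = 1.284094
Link t=1→t=2:
ΣP(t=2)Q(t=1) = 29.26×126 + 0.93×106 = 3686.76 + 98.58 = 3785.34
ΣP(t=1)Q(t=1) = 24.87×126 + 1.01×106 = 3133.62 + 107.06 = 3240.68
link = 3785.34/3240.68 = 1.168070
Chained index = 100 × 1.284094 × 1.168070 = 149.9911

149.99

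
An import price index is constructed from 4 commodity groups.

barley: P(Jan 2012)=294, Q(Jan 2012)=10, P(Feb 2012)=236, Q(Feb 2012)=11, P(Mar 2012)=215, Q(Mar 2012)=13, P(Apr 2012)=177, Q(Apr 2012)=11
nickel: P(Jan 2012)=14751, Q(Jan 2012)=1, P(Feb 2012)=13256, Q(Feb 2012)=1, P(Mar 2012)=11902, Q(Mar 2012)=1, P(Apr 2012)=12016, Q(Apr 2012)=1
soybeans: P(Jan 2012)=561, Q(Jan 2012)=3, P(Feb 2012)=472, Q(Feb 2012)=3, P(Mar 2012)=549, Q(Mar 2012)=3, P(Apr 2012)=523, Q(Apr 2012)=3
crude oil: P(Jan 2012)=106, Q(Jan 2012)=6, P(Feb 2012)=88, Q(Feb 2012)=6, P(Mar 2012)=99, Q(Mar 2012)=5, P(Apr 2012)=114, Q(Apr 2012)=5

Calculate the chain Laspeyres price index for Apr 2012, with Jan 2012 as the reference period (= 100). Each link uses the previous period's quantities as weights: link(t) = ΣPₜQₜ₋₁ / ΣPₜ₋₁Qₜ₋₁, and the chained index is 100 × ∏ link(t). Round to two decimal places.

79.55

Link Jan 2012→Feb 2012:
ΣP(Feb 2012)Q(Jan 2012) = 236×10 + 13256×1 + 472×3 + 88×6 = 2360 + 13256 + 1416 + 528 = 17560
ΣP(Jan 2012)Q(Jan 2012) = 294×10 + 14751×1 + 561×3 + 106×6 = 2940 + 14751 + 1683 + 636 = 20010
link = 17560/20010 = 0.877561
Link Feb 2012→Mar 2012:
ΣP(Mar 2012)Q(Feb 2012) = 215×11 + 11902×1 + 549×3 + 99×6 = 2365 + 11902 + 1647 + 594 = 16508
ΣP(Feb 2012)Q(Feb 2012) = 236×11 + 13256×1 + 472×3 + 88×6 = 2596 + 13256 + 1416 + 528 = 17796
link = 16508/17796 = 0.927624
Link Mar 2012→Apr 2012:
ΣP(Apr 2012)Q(Mar 2012) = 177×13 + 12016×1 + 523×3 + 114×5 = 2301 + 12016 + 1569 + 570 = 16456
ΣP(Mar 2012)Q(Mar 2012) = 215×13 + 11902×1 + 549×3 + 99×5 = 2795 + 11902 + 1647 + 495 = 16839
link = 16456/16839 = 0.977255
Chained index = 100 × 0.877561 × 0.927624 × 0.977255 = 79.5532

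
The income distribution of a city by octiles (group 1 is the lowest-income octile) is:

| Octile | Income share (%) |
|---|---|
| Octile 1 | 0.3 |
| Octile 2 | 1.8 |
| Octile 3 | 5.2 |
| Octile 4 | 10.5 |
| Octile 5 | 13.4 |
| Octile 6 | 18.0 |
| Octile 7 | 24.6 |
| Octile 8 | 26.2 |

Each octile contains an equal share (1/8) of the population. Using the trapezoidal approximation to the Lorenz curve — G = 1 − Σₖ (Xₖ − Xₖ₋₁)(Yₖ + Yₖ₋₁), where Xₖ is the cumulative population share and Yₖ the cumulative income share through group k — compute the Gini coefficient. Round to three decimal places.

Cumulative income shares Yₖ: 0.0030, 0.0210, 0.0730, 0.1780, 0.3120, 0.4920, 0.7380, 1.0000
Σ (Xₖ−Xₖ₋₁)(Yₖ+Yₖ₋₁) = (1/8)(0.0030+0.0000) + (1/8)(0.0210+0.0030) + (1/8)(0.0730+0.0210) + (1/8)(0.1780+0.0730) + (1/8)(0.3120+0.1780) + (1/8)(0.4920+0.3120) + (1/8)(0.7380+0.4920) + (1/8)(1.0000+0.7380)
  = 0.0004 + 0.0030 + 0.0118 + 0.0314 + 0.0612 + 0.1005 + 0.1537 + 0.2172 = 0.5793
G = 1 − 0.5793 = 0.4207

0.421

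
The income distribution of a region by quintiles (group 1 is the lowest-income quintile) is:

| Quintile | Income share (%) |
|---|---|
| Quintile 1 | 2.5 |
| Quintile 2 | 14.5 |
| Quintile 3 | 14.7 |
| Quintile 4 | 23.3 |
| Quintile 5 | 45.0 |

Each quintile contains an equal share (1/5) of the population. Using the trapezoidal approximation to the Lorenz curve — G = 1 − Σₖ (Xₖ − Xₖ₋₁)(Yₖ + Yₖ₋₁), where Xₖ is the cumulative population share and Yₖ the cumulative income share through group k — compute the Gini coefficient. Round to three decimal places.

Cumulative income shares Yₖ: 0.0250, 0.1700, 0.3170, 0.5500, 1.0000
Σ (Xₖ−Xₖ₋₁)(Yₖ+Yₖ₋₁) = (1/5)(0.0250+0.0000) + (1/5)(0.1700+0.0250) + (1/5)(0.3170+0.1700) + (1/5)(0.5500+0.3170) + (1/5)(1.0000+0.5500)
  = 0.0050 + 0.0390 + 0.0974 + 0.1734 + 0.3100 = 0.6248
G = 1 − 0.6248 = 0.3752

0.375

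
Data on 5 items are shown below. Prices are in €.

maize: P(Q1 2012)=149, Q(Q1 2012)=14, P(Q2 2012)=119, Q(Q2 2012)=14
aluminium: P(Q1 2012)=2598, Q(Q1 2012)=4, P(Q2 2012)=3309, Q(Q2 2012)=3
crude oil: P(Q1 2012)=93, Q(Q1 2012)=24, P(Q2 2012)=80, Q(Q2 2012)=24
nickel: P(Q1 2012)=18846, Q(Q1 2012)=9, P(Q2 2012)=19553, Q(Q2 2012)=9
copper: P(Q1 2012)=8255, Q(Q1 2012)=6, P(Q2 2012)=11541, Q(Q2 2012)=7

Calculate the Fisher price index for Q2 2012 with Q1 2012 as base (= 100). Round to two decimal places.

112.45

Laspeyres component (base-period weights):
ΣP(Q2 2012)Q(Q1 2012) = 119×14 + 3309×4 + 80×24 + 19553×9 + 11541×6 = 1666 + 13236 + 1920 + 175977 + 69246 = 262045
ΣP(Q1 2012)Q(Q1 2012) = 149×14 + 2598×4 + 93×24 + 18846×9 + 8255×6 = 2086 + 10392 + 2232 + 169614 + 49530 = 233854
L = 262045 / 233854 × 100 = 112.0550
Paasche component (current-period weights):
ΣP(Q2 2012)Q(Q2 2012) = 119×14 + 3309×3 + 80×24 + 19553×9 + 11541×7 = 1666 + 9927 + 1920 + 175977 + 80787 = 270277
ΣP(Q1 2012)Q(Q2 2012) = 149×14 + 2598×3 + 93×24 + 18846×9 + 8255×7 = 2086 + 7794 + 2232 + 169614 + 57785 = 239511
P = 270277 / 239511 × 100 = 112.8453
Fisher = √(L × P) = √(112.0550 × 112.8453) = 112.4495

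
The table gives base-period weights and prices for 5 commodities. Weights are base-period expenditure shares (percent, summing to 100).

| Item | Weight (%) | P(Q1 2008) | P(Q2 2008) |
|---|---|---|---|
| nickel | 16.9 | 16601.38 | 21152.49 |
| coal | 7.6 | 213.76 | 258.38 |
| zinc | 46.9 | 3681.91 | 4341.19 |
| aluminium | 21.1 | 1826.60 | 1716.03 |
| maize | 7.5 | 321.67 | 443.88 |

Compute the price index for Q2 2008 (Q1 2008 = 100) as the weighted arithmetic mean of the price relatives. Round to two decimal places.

116.19

nickel: 16.9 × (21152.49/16601.38) = 16.9 × 1.274140 = 21.5330
coal: 7.6 × (258.38/213.76) = 7.6 × 1.208739 = 9.1864
zinc: 46.9 × (4341.19/3681.91) = 46.9 × 1.179059 = 55.2979
aluminium: 21.1 × (1716.03/1826.60) = 21.1 × 0.939467 = 19.8227
maize: 7.5 × (443.88/321.67) = 7.5 × 1.379924 = 10.3494
Index = Σ wᵢ·(p₁ᵢ/p₀ᵢ) = 21.5330 + 9.1864 + 55.2979 + 19.8227 + 10.3494 = 116.1894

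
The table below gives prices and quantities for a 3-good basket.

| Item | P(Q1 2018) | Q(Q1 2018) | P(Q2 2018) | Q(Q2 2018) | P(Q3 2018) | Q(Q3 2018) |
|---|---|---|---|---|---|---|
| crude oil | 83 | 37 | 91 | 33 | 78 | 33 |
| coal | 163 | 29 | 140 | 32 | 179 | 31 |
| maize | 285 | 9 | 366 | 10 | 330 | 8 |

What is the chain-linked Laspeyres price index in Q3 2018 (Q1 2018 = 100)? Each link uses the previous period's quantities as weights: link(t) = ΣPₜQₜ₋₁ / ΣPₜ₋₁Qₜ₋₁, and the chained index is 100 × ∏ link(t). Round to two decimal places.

Link Q1 2018→Q2 2018:
ΣP(Q2 2018)Q(Q1 2018) = 91×37 + 140×29 + 366×9 = 3367 + 4060 + 3294 = 10721
ΣP(Q1 2018)Q(Q1 2018) = 83×37 + 163×29 + 285×9 = 3071 + 4727 + 2565 = 10363
link = 10721/10363 = 1.034546
Link Q2 2018→Q3 2018:
ΣP(Q3 2018)Q(Q2 2018) = 78×33 + 179×32 + 330×10 = 2574 + 5728 + 3300 = 11602
ΣP(Q2 2018)Q(Q2 2018) = 91×33 + 140×32 + 366×10 = 3003 + 4480 + 3660 = 11143
link = 11602/11143 = 1.041192
Chained index = 100 × 1.034546 × 1.041192 = 107.7161

107.72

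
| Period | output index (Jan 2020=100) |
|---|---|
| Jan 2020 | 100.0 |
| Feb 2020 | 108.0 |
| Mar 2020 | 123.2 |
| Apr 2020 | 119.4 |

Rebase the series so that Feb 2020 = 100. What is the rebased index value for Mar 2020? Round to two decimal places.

114.07

Rebased(Mar 2020) = 123.2 / 108.0 × 100 = 114.0741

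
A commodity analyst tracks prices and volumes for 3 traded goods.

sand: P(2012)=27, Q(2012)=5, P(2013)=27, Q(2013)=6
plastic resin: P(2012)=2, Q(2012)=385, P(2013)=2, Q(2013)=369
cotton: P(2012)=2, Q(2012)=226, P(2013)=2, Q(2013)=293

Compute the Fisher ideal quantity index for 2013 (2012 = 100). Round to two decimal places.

109.51

Laspeyres component (base-period weights):
ΣP(2012)Q(2013) = 27×6 + 2×369 + 2×293 = 162 + 738 + 586 = 1486
ΣP(2012)Q(2012) = 27×5 + 2×385 + 2×226 = 135 + 770 + 452 = 1357
L = 1486 / 1357 × 100 = 109.5063
Paasche component (current-period weights):
ΣP(2013)Q(2013) = 27×6 + 2×369 + 2×293 = 162 + 738 + 586 = 1486
ΣP(2013)Q(2012) = 27×5 + 2×385 + 2×226 = 135 + 770 + 452 = 1357
P = 1486 / 1357 × 100 = 109.5063
Fisher = √(L × P) = √(109.5063 × 109.5063) = 109.5063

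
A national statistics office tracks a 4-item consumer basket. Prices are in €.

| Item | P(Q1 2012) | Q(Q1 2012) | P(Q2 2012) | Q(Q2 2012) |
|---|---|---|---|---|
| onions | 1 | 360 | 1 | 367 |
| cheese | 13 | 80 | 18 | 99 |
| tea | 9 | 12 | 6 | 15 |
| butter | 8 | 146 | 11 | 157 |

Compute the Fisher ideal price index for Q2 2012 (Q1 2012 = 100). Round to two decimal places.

130.11

Laspeyres component (base-period weights):
ΣP(Q2 2012)Q(Q1 2012) = 1×360 + 18×80 + 6×12 + 11×146 = 360 + 1440 + 72 + 1606 = 3478
ΣP(Q1 2012)Q(Q1 2012) = 1×360 + 13×80 + 9×12 + 8×146 = 360 + 1040 + 108 + 1168 = 2676
L = 3478 / 2676 × 100 = 129.9701
Paasche component (current-period weights):
ΣP(Q2 2012)Q(Q2 2012) = 1×367 + 18×99 + 6×15 + 11×157 = 367 + 1782 + 90 + 1727 = 3966
ΣP(Q1 2012)Q(Q2 2012) = 1×367 + 13×99 + 9×15 + 8×157 = 367 + 1287 + 135 + 1256 = 3045
P = 3966 / 3045 × 100 = 130.2463
Fisher = √(L × P) = √(129.9701 × 130.2463) = 130.1081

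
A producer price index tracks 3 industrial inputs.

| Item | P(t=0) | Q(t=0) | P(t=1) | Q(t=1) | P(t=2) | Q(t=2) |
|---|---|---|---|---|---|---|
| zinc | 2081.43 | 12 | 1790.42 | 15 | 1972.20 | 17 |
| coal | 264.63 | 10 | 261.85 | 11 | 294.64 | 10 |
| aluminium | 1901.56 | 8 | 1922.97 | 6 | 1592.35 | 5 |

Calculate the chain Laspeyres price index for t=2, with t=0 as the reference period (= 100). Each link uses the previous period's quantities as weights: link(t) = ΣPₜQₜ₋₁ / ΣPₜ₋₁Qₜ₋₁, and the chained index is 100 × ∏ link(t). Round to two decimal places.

94.65

Link t=0→t=1:
ΣP(t=1)Q(t=0) = 1790.42×12 + 261.85×10 + 1922.97×8 = 21485.04 + 2618.5 + 15383.76 = 39487.3
ΣP(t=0)Q(t=0) = 2081.43×12 + 264.63×10 + 1901.56×8 = 24977.16 + 2646.3 + 15212.48 = 42835.94
link = 39487.3/42835.94 = 0.921826
Link t=1→t=2:
ΣP(t=2)Q(t=1) = 1972.20×15 + 294.64×11 + 1592.35×6 = 29583 + 3241.04 + 9554.1 = 42378.14
ΣP(t=1)Q(t=1) = 1790.42×15 + 261.85×11 + 1922.97×6 = 26856.3 + 2880.35 + 11537.82 = 41274.47
link = 42378.14/41274.47 = 1.026740
Chained index = 100 × 0.921826 × 1.026740 = 94.6476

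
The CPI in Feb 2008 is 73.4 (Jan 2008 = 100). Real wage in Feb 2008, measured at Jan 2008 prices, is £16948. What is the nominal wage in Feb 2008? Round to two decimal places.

Nominal = Real × (Index/100) = 16948 × (73.4/100)
        = 16948 × 0.734 = 12439.8320

12439.83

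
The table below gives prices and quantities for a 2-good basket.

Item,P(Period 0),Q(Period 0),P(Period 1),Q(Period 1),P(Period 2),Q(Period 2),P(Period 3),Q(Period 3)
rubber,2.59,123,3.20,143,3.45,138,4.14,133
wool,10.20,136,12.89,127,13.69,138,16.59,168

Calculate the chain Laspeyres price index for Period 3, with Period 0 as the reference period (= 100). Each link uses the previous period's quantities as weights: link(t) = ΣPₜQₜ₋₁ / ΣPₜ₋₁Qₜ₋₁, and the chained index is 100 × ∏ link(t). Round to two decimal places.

Link Period 0→Period 1:
ΣP(Period 1)Q(Period 0) = 3.20×123 + 12.89×136 = 393.6 + 1753.04 = 2146.64
ΣP(Period 0)Q(Period 0) = 2.59×123 + 10.20×136 = 318.57 + 1387.2 = 1705.77
link = 2146.64/1705.77 = 1.258458
Link Period 1→Period 2:
ΣP(Period 2)Q(Period 1) = 3.45×143 + 13.69×127 = 493.35 + 1738.63 = 2231.98
ΣP(Period 1)Q(Period 1) = 3.20×143 + 12.89×127 = 457.6 + 1637.03 = 2094.63
link = 2231.98/2094.63 = 1.065572
Link Period 2→Period 3:
ΣP(Period 3)Q(Period 2) = 4.14×138 + 16.59×138 = 571.32 + 2289.42 = 2860.74
ΣP(Period 2)Q(Period 2) = 3.45×138 + 13.69×138 = 476.1 + 1889.22 = 2365.32
link = 2860.74/2365.32 = 1.209452
Chained index = 100 × 1.258458 × 1.065572 × 1.209452 = 162.1848

162.18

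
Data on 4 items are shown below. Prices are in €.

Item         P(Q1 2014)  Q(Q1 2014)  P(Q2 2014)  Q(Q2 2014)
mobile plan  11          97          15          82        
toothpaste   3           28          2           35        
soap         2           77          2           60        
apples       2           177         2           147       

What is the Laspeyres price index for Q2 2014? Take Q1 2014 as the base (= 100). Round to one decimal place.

121.7

Laspeyres price index uses base-period quantities as weights.
ΣP(Q2 2014)·Q(Q1 2014) = 15×97 + 2×28 + 2×77 + 2×177 = 1455 + 56 + 154 + 354 = 2019
ΣP(Q1 2014)·Q(Q1 2014) = 11×97 + 3×28 + 2×77 + 2×177 = 1067 + 84 + 154 + 354 = 1659
Index = 2019 / 1659 × 100 = 121.6998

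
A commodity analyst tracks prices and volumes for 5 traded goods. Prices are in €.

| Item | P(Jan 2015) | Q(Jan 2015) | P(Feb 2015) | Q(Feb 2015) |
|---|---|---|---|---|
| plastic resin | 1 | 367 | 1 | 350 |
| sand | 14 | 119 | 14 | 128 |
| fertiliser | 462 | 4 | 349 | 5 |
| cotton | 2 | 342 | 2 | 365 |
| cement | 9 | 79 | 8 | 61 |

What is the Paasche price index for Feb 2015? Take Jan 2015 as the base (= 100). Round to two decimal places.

89.08

Paasche price index uses current-period quantities as weights.
ΣP(Feb 2015)·Q(Feb 2015) = 1×350 + 14×128 + 349×5 + 2×365 + 8×61 = 350 + 1792 + 1745 + 730 + 488 = 5105
ΣP(Jan 2015)·Q(Feb 2015) = 1×350 + 14×128 + 462×5 + 2×365 + 9×61 = 350 + 1792 + 2310 + 730 + 549 = 5731
Index = 5105 / 5731 × 100 = 89.0769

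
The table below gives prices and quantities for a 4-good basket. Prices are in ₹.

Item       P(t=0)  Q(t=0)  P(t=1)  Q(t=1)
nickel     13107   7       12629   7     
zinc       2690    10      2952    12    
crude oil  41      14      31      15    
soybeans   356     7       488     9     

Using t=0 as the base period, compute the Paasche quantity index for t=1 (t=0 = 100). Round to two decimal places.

105.68

Paasche quantity index uses current-period prices as weights.
ΣP(t=1)·Q(t=1) = 12629×7 + 2952×12 + 31×15 + 488×9 = 88403 + 35424 + 465 + 4392 = 128684
ΣP(t=1)·Q(t=0) = 12629×7 + 2952×10 + 31×14 + 488×7 = 88403 + 29520 + 434 + 3416 = 121773
Index = 128684 / 121773 × 100 = 105.6753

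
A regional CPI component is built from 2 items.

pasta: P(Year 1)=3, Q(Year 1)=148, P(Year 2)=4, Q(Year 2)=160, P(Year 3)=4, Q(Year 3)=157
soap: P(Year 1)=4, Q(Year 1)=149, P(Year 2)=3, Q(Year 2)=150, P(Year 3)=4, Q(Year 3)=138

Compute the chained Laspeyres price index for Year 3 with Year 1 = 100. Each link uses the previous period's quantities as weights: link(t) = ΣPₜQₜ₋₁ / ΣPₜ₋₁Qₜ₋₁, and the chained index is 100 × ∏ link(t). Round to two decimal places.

113.65

Link Year 1→Year 2:
ΣP(Year 2)Q(Year 1) = 4×148 + 3×149 = 592 + 447 = 1039
ΣP(Year 1)Q(Year 1) = 3×148 + 4×149 = 444 + 596 = 1040
link = 1039/1040 = 0.999038
Link Year 2→Year 3:
ΣP(Year 3)Q(Year 2) = 4×160 + 4×150 = 640 + 600 = 1240
ΣP(Year 2)Q(Year 2) = 4×160 + 3×150 = 640 + 450 = 1090
link = 1240/1090 = 1.137615
Chained index = 100 × 0.999038 × 1.137615 = 113.6521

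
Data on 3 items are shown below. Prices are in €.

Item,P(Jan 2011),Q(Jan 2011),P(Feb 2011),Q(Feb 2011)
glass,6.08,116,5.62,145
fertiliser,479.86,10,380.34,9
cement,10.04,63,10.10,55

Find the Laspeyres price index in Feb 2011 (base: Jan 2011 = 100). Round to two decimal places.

82.97

Laspeyres price index uses base-period quantities as weights.
ΣP(Feb 2011)·Q(Jan 2011) = 5.62×116 + 380.34×10 + 10.10×63 = 651.92 + 3803.4 + 636.3 = 5091.62
ΣP(Jan 2011)·Q(Jan 2011) = 6.08×116 + 479.86×10 + 10.04×63 = 705.28 + 4798.6 + 632.52 = 6136.4
Index = 5091.62 / 6136.4 × 100 = 82.9741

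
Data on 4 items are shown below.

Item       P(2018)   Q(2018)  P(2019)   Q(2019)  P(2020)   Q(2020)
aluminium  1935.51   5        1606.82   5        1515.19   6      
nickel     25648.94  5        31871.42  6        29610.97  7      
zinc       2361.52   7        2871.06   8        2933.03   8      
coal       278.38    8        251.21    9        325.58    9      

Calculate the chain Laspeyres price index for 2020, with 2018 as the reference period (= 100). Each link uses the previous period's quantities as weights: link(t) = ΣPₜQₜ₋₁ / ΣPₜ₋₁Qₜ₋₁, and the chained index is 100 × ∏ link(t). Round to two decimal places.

114.02

Link 2018→2019:
ΣP(2019)Q(2018) = 1606.82×5 + 31871.42×5 + 2871.06×7 + 251.21×8 = 8034.1 + 159357.1 + 20097.42 + 2009.68 = 189498.3
ΣP(2018)Q(2018) = 1935.51×5 + 25648.94×5 + 2361.52×7 + 278.38×8 = 9677.55 + 128244.7 + 16530.64 + 2227.04 = 156679.93
link = 189498.3/156679.93 = 1.209461
Link 2019→2020:
ΣP(2020)Q(2019) = 1515.19×5 + 29610.97×6 + 2933.03×8 + 325.58×9 = 7575.95 + 177665.82 + 23464.24 + 2930.22 = 211636.23
ΣP(2019)Q(2019) = 1606.82×5 + 31871.42×6 + 2871.06×8 + 251.21×9 = 8034.1 + 191228.52 + 22968.48 + 2260.89 = 224491.99
link = 211636.23/224491.99 = 0.942734
Chained index = 100 × 1.209461 × 0.942734 = 114.0200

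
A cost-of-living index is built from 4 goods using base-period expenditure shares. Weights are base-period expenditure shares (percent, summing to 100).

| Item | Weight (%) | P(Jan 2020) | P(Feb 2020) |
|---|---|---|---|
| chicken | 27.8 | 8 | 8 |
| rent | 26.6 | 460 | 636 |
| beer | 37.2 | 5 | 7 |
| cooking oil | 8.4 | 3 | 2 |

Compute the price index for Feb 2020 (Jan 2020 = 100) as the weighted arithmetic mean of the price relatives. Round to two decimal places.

chicken: 27.8 × (8/8) = 27.8 × 1.000000 = 27.8000
rent: 26.6 × (636/460) = 26.6 × 1.382609 = 36.7774
beer: 37.2 × (7/5) = 37.2 × 1.400000 = 52.0800
cooking oil: 8.4 × (2/3) = 8.4 × 0.666667 = 5.6000
Index = Σ wᵢ·(p₁ᵢ/p₀ᵢ) = 27.8000 + 36.7774 + 52.0800 + 5.6000 = 122.2574

122.26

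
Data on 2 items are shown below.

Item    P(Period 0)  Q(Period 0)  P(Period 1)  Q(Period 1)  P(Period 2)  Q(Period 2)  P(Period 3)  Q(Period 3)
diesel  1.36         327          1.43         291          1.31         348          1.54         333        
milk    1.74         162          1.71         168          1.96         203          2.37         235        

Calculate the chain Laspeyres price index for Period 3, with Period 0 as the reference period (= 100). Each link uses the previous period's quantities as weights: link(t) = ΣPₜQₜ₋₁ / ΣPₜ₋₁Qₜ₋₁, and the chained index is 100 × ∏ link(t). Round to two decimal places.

123.31

Link Period 0→Period 1:
ΣP(Period 1)Q(Period 0) = 1.43×327 + 1.71×162 = 467.61 + 277.02 = 744.63
ΣP(Period 0)Q(Period 0) = 1.36×327 + 1.74×162 = 444.72 + 281.88 = 726.6
link = 744.63/726.6 = 1.024814
Link Period 1→Period 2:
ΣP(Period 2)Q(Period 1) = 1.31×291 + 1.96×168 = 381.21 + 329.28 = 710.49
ΣP(Period 1)Q(Period 1) = 1.43×291 + 1.71×168 = 416.13 + 287.28 = 703.41
link = 710.49/703.41 = 1.010065
Link Period 2→Period 3:
ΣP(Period 3)Q(Period 2) = 1.54×348 + 2.37×203 = 535.92 + 481.11 = 1017.03
ΣP(Period 2)Q(Period 2) = 1.31×348 + 1.96×203 = 455.88 + 397.88 = 853.76
link = 1017.03/853.76 = 1.191236
Chained index = 100 × 1.024814 × 1.010065 × 1.191236 = 123.3084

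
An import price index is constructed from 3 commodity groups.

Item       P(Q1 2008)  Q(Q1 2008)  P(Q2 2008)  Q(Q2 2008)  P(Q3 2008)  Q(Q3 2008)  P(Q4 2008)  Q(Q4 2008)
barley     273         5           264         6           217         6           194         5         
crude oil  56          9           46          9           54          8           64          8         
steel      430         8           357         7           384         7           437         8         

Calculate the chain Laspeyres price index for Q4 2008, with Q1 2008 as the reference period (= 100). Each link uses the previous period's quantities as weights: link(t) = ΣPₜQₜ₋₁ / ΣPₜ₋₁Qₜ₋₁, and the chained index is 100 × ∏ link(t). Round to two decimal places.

Link Q1 2008→Q2 2008:
ΣP(Q2 2008)Q(Q1 2008) = 264×5 + 46×9 + 357×8 = 1320 + 414 + 2856 = 4590
ΣP(Q1 2008)Q(Q1 2008) = 273×5 + 56×9 + 430×8 = 1365 + 504 + 3440 = 5309
link = 4590/5309 = 0.864570
Link Q2 2008→Q3 2008:
ΣP(Q3 2008)Q(Q2 2008) = 217×6 + 54×9 + 384×7 = 1302 + 486 + 2688 = 4476
ΣP(Q2 2008)Q(Q2 2008) = 264×6 + 46×9 + 357×7 = 1584 + 414 + 2499 = 4497
link = 4476/4497 = 0.995330
Link Q3 2008→Q4 2008:
ΣP(Q4 2008)Q(Q3 2008) = 194×6 + 64×8 + 437×7 = 1164 + 512 + 3059 = 4735
ΣP(Q3 2008)Q(Q3 2008) = 217×6 + 54×8 + 384×7 = 1302 + 432 + 2688 = 4422
link = 4735/4422 = 1.070782
Chained index = 100 × 0.864570 × 0.995330 × 1.070782 = 92.1443

92.14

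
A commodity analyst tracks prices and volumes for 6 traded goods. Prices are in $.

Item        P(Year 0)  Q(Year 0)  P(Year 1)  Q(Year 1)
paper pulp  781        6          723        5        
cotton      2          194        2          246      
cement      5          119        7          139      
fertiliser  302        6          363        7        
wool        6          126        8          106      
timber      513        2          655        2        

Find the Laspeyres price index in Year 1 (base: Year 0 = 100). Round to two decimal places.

108.55

Laspeyres price index uses base-period quantities as weights.
ΣP(Year 1)·Q(Year 0) = 723×6 + 2×194 + 7×119 + 363×6 + 8×126 + 655×2 = 4338 + 388 + 833 + 2178 + 1008 + 1310 = 10055
ΣP(Year 0)·Q(Year 0) = 781×6 + 2×194 + 5×119 + 302×6 + 6×126 + 513×2 = 4686 + 388 + 595 + 1812 + 756 + 1026 = 9263
Index = 10055 / 9263 × 100 = 108.5501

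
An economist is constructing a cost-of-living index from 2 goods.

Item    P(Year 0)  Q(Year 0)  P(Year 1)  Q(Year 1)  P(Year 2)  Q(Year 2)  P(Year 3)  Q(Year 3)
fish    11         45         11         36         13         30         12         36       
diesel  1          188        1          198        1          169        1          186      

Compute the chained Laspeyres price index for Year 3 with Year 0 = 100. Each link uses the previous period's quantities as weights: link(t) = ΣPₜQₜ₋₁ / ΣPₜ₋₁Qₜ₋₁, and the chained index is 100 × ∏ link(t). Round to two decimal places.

106.10

Link Year 0→Year 1:
ΣP(Year 1)Q(Year 0) = 11×45 + 1×188 = 495 + 188 = 683
ΣP(Year 0)Q(Year 0) = 11×45 + 1×188 = 495 + 188 = 683
link = 683/683 = 1.000000
Link Year 1→Year 2:
ΣP(Year 2)Q(Year 1) = 13×36 + 1×198 = 468 + 198 = 666
ΣP(Year 1)Q(Year 1) = 11×36 + 1×198 = 396 + 198 = 594
link = 666/594 = 1.121212
Link Year 2→Year 3:
ΣP(Year 3)Q(Year 2) = 12×30 + 1×169 = 360 + 169 = 529
ΣP(Year 2)Q(Year 2) = 13×30 + 1×169 = 390 + 169 = 559
link = 529/559 = 0.946333
Chained index = 100 × 1.000000 × 1.121212 × 0.946333 = 106.1040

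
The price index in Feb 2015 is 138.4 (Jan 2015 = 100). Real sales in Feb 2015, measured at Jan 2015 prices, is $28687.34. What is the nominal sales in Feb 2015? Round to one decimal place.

39703.3

Nominal = Real × (Index/100) = 28687.34 × (138.4/100)
        = 28687.34 × 1.384 = 39703.2786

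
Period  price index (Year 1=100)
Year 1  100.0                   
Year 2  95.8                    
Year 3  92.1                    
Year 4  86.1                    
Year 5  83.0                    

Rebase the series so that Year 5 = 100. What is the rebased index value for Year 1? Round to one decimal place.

Rebased(Year 1) = 100.0 / 83.0 × 100 = 120.4819

120.5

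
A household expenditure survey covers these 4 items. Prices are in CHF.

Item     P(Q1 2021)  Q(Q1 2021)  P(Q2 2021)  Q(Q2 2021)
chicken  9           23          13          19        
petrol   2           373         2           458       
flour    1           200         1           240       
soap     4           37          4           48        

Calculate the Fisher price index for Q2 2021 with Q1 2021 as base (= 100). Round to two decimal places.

Laspeyres component (base-period weights):
ΣP(Q2 2021)Q(Q1 2021) = 13×23 + 2×373 + 1×200 + 4×37 = 299 + 746 + 200 + 148 = 1393
ΣP(Q1 2021)Q(Q1 2021) = 9×23 + 2×373 + 1×200 + 4×37 = 207 + 746 + 200 + 148 = 1301
L = 1393 / 1301 × 100 = 107.0715
Paasche component (current-period weights):
ΣP(Q2 2021)Q(Q2 2021) = 13×19 + 2×458 + 1×240 + 4×48 = 247 + 916 + 240 + 192 = 1595
ΣP(Q1 2021)Q(Q2 2021) = 9×19 + 2×458 + 1×240 + 4×48 = 171 + 916 + 240 + 192 = 1519
P = 1595 / 1519 × 100 = 105.0033
Fisher = √(L × P) = √(107.0715 × 105.0033) = 106.0323

106.03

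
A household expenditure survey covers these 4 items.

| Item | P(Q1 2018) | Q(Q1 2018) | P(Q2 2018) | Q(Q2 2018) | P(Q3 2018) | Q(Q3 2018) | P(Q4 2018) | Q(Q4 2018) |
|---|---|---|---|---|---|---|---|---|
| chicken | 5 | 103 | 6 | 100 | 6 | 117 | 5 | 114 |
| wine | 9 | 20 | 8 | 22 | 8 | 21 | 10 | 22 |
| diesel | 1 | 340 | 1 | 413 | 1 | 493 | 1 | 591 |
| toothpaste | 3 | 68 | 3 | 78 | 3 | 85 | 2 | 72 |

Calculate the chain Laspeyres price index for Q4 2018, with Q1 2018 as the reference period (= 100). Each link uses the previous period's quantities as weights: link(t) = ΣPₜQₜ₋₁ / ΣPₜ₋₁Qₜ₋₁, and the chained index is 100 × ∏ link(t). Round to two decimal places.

96.15

Link Q1 2018→Q2 2018:
ΣP(Q2 2018)Q(Q1 2018) = 6×103 + 8×20 + 1×340 + 3×68 = 618 + 160 + 340 + 204 = 1322
ΣP(Q1 2018)Q(Q1 2018) = 5×103 + 9×20 + 1×340 + 3×68 = 515 + 180 + 340 + 204 = 1239
link = 1322/1239 = 1.066990
Link Q2 2018→Q3 2018:
ΣP(Q3 2018)Q(Q2 2018) = 6×100 + 8×22 + 1×413 + 3×78 = 600 + 176 + 413 + 234 = 1423
ΣP(Q2 2018)Q(Q2 2018) = 6×100 + 8×22 + 1×413 + 3×78 = 600 + 176 + 413 + 234 = 1423
link = 1423/1423 = 1.000000
Link Q3 2018→Q4 2018:
ΣP(Q4 2018)Q(Q3 2018) = 5×117 + 10×21 + 1×493 + 2×85 = 585 + 210 + 493 + 170 = 1458
ΣP(Q3 2018)Q(Q3 2018) = 6×117 + 8×21 + 1×493 + 3×85 = 702 + 168 + 493 + 255 = 1618
link = 1458/1618 = 0.901112
Chained index = 100 × 1.066990 × 1.000000 × 0.901112 = 96.1478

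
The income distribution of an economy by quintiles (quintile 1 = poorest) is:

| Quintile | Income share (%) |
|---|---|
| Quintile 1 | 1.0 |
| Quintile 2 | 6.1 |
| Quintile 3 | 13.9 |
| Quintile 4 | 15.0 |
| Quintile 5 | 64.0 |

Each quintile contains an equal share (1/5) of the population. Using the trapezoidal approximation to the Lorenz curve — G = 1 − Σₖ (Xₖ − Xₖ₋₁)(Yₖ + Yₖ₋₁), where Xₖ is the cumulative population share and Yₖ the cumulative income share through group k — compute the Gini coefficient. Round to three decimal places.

0.540

Cumulative income shares Yₖ: 0.0100, 0.0710, 0.2100, 0.3600, 1.0000
Σ (Xₖ−Xₖ₋₁)(Yₖ+Yₖ₋₁) = (1/5)(0.0100+0.0000) + (1/5)(0.0710+0.0100) + (1/5)(0.2100+0.0710) + (1/5)(0.3600+0.2100) + (1/5)(1.0000+0.3600)
  = 0.0020 + 0.0162 + 0.0562 + 0.1140 + 0.2720 = 0.4604
G = 1 − 0.4604 = 0.5396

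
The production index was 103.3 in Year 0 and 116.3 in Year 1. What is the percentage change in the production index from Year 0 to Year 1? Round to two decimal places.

12.58%

Change = (116.3 − 103.3) / 103.3 × 100
       = 13.0 / 103.3 × 100 = 12.5847%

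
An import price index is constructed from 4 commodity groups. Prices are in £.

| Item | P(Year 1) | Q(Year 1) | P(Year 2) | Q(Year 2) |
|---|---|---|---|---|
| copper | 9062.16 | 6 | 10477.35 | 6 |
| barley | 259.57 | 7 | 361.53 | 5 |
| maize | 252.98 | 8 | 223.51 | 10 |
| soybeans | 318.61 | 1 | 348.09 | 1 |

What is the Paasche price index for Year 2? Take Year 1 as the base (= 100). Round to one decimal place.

114.9

Paasche price index uses current-period quantities as weights.
ΣP(Year 2)·Q(Year 2) = 10477.35×6 + 361.53×5 + 223.51×10 + 348.09×1 = 62864.1 + 1807.65 + 2235.1 + 348.09 = 67254.94
ΣP(Year 1)·Q(Year 2) = 9062.16×6 + 259.57×5 + 252.98×10 + 318.61×1 = 54372.96 + 1297.85 + 2529.8 + 318.61 = 58519.22
Index = 67254.94 / 58519.22 × 100 = 114.9280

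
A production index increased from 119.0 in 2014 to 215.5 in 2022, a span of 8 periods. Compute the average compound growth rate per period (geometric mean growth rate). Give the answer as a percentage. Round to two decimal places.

Growth factor = (215.5/119.0)^(1/8) = (1.810924)^(1/8) = 1.077054
Growth rate = 1.077054 − 1 = 0.077054 = 7.7054%

7.71%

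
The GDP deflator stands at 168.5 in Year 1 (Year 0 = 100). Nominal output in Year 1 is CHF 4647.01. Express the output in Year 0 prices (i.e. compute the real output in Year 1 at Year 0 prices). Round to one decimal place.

2757.9

Real = Nominal ÷ (Index/100) = 4647.01 ÷ (168.5/100)
     = 4647.01 ÷ 1.685 = 2757.8694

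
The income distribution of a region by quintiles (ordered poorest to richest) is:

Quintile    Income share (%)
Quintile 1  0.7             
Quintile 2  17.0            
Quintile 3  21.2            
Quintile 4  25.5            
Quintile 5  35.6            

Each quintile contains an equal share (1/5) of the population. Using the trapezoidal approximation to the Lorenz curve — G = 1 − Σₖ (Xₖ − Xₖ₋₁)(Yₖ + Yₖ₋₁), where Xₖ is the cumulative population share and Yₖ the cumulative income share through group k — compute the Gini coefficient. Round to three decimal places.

0.313

Cumulative income shares Yₖ: 0.0070, 0.1770, 0.3890, 0.6440, 1.0000
Σ (Xₖ−Xₖ₋₁)(Yₖ+Yₖ₋₁) = (1/5)(0.0070+0.0000) + (1/5)(0.1770+0.0070) + (1/5)(0.3890+0.1770) + (1/5)(0.6440+0.3890) + (1/5)(1.0000+0.6440)
  = 0.0014 + 0.0368 + 0.1132 + 0.2066 + 0.3288 = 0.6868
G = 1 − 0.6868 = 0.3132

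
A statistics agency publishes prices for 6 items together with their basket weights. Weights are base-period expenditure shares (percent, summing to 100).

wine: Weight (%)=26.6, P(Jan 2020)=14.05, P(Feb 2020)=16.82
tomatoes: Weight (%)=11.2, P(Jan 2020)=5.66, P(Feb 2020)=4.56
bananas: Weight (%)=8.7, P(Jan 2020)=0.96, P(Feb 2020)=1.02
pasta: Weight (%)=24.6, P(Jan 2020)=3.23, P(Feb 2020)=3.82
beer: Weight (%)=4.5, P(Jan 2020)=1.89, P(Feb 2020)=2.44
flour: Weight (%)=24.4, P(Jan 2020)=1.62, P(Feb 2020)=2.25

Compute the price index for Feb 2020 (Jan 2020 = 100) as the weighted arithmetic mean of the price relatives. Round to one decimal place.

wine: 26.6 × (16.82/14.05) = 26.6 × 1.197153 = 31.8443
tomatoes: 11.2 × (4.56/5.66) = 11.2 × 0.805654 = 9.0233
bananas: 8.7 × (1.02/0.96) = 8.7 × 1.062500 = 9.2437
pasta: 24.6 × (3.82/3.23) = 24.6 × 1.182663 = 29.0935
beer: 4.5 × (2.44/1.89) = 4.5 × 1.291005 = 5.8095
flour: 24.4 × (2.25/1.62) = 24.4 × 1.388889 = 33.8889
Index = Σ wᵢ·(p₁ᵢ/p₀ᵢ) = 31.8443 + 9.0233 + 9.2437 + 29.0935 + 5.8095 + 33.8889 = 118.9033

118.9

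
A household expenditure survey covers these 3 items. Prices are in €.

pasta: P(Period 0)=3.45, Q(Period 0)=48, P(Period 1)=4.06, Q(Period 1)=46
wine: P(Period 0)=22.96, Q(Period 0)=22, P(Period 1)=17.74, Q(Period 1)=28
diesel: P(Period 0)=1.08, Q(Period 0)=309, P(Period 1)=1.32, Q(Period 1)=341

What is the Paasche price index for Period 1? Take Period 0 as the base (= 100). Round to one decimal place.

Paasche price index uses current-period quantities as weights.
ΣP(Period 1)·Q(Period 1) = 4.06×46 + 17.74×28 + 1.32×341 = 186.76 + 496.72 + 450.12 = 1133.6
ΣP(Period 0)·Q(Period 1) = 3.45×46 + 22.96×28 + 1.08×341 = 158.7 + 642.88 + 368.28 = 1169.86
Index = 1133.6 / 1169.86 × 100 = 96.9005

96.9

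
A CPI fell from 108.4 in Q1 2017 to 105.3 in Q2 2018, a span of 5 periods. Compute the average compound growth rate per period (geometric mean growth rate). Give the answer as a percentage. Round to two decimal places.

-0.58%

Growth factor = (105.3/108.4)^(1/5) = (0.971402)^(1/5) = 0.994214
Growth rate = 0.994214 − 1 = -0.005786 = -0.5786%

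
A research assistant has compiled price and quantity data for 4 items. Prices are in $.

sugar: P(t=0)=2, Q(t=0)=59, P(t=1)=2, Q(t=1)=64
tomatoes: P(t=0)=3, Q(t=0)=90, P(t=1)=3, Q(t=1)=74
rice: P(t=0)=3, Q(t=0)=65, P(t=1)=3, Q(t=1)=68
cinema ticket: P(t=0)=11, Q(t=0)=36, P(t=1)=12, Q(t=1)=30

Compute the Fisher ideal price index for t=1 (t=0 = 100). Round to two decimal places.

103.54

Laspeyres component (base-period weights):
ΣP(t=1)Q(t=0) = 2×59 + 3×90 + 3×65 + 12×36 = 118 + 270 + 195 + 432 = 1015
ΣP(t=0)Q(t=0) = 2×59 + 3×90 + 3×65 + 11×36 = 118 + 270 + 195 + 396 = 979
L = 1015 / 979 × 100 = 103.6772
Paasche component (current-period weights):
ΣP(t=1)Q(t=1) = 2×64 + 3×74 + 3×68 + 12×30 = 128 + 222 + 204 + 360 = 914
ΣP(t=0)Q(t=1) = 2×64 + 3×74 + 3×68 + 11×30 = 128 + 222 + 204 + 330 = 884
P = 914 / 884 × 100 = 103.3937
Fisher = √(L × P) = √(103.6772 × 103.3937) = 103.5353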